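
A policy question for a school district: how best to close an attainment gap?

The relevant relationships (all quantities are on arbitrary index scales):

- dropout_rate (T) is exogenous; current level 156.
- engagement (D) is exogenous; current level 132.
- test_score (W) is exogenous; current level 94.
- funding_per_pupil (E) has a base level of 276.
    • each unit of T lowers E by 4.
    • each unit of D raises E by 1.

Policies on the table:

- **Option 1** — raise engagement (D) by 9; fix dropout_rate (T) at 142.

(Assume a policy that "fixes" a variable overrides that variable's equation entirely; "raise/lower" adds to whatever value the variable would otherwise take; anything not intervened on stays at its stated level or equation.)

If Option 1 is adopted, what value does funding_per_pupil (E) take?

Option 1 (D + 9, T := 142):
  T = 142
  D = 132 + 9 = 141
  E = 276 − 4·142 + 141 = -151

-151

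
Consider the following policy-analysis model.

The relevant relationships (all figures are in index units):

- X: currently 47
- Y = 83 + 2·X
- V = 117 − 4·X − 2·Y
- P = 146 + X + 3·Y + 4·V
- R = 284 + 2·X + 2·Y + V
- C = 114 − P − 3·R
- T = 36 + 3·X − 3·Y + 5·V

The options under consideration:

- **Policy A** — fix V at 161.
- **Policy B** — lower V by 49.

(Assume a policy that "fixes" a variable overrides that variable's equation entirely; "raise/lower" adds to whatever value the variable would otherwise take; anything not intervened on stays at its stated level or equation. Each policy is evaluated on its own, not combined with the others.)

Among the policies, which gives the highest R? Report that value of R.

Policy A (V := 161):
  X = 47
  Y = 83 + 2·47 = 177
  V = 161
  R = 284 + 2·47 + 2·177 + 161 = 893
Policy B (V − 49):
  X = 47
  Y = 83 + 2·47 = 177
  V = 117 − 4·47 − 2·177 (−49 from intervention) = -474
  R = 284 + 2·47 + 2·177 + (-474) = 258
Comparing — Policy A: R=893, Policy B: R=258. Highest is 893 (Policy A).

893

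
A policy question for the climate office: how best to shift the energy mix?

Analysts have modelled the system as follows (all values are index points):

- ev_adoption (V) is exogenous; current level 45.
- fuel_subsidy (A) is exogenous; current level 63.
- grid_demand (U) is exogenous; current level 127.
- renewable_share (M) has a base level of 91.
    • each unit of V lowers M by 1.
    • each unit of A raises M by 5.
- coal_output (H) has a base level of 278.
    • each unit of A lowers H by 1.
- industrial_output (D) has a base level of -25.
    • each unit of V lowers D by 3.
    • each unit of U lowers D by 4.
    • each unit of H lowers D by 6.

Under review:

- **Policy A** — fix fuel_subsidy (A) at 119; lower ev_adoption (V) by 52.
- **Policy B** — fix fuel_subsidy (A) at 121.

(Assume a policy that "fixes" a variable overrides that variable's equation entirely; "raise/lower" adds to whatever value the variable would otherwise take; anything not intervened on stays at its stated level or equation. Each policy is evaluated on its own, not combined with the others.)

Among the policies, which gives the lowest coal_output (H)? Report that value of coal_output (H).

Policy A (A := 119, V − 52):
  A = 119
  H = 278 − 119 = 159
Policy B (A := 121):
  A = 121
  H = 278 − 121 = 157
Comparing — Policy A: H=159, Policy B: H=157. Lowest is 157 (Policy B).

157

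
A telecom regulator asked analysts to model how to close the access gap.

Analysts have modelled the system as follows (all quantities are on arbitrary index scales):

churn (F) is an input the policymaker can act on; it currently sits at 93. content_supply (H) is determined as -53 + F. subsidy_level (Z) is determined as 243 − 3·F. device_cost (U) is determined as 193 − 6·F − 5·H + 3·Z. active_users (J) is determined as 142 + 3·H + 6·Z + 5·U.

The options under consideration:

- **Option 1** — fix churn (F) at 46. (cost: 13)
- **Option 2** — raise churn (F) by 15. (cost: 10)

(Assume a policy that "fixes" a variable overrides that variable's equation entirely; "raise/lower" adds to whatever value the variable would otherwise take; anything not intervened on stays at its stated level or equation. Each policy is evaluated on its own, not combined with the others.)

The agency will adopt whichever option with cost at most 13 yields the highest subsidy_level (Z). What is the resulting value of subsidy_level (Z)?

105

Option 1 (F := 46):
  F = 46
  Z = 243 − 3·46 = 105
Option 2 (F + 15):
  F = 93 + 15 = 108
  Z = 243 − 3·108 = -81
Comparing — Option 1: Z=105, Option 2: Z=-81. Highest is 105 (Option 1).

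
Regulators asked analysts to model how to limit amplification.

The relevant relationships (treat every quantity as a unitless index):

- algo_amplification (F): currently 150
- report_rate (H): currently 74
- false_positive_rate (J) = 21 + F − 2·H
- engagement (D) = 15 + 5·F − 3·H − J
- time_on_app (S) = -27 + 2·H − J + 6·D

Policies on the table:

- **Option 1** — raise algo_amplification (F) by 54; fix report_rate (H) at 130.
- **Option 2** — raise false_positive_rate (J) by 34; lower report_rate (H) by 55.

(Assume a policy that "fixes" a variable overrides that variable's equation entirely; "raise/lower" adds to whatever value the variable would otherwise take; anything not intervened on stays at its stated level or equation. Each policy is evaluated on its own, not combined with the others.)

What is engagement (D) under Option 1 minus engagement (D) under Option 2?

Option 1 (F + 54, H := 130):
  F = 150 + 54 = 204
  H = 130
  J = 21 + 204 − 2·130 = -35
  D = 15 + 5·204 − 3·130 − (-35) = 680
Option 2 (J + 34, H − 55):
  F = 150
  H = 74 − 55 = 19
  J = 21 + 150 − 2·19 (+34 from intervention) = 167
  D = 15 + 5·150 − 3·19 − 167 = 541
D: 680 − 541 = 139

139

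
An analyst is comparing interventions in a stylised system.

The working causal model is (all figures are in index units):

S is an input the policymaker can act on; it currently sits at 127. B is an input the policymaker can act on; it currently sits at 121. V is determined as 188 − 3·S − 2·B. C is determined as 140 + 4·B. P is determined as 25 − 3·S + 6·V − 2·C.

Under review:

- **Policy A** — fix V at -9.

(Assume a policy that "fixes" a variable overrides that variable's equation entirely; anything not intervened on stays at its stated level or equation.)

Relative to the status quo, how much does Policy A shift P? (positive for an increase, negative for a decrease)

2556

Baseline:
  S = 127
  B = 121
  V = 188 − 3·127 − 2·121 = -435
  C = 140 + 4·121 = 624
  P = 25 − 3·127 + 6·(-435) − 2·624 = -4214
Policy A (V := -9):
  S = 127
  B = 121
  V = -9
  C = 140 + 4·121 = 624
  P = 25 − 3·127 + 6·(-9) − 2·624 = -1658
Change in P: -1658 − (-4214) = 2556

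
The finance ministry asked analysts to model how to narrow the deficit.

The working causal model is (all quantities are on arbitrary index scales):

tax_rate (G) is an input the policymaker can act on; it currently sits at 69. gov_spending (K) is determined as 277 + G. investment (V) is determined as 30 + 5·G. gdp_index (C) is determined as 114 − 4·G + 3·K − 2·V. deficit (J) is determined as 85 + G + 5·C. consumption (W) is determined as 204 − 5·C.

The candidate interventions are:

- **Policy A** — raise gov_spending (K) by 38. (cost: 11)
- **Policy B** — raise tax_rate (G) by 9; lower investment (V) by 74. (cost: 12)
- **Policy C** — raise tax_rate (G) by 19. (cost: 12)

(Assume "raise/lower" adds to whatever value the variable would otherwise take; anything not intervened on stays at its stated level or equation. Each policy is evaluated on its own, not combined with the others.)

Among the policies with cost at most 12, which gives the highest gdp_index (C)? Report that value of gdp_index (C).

Policy A (K + 38):
  G = 69
  K = 277 + 69 (+38 from intervention) = 384
  V = 30 + 5·69 = 375
  C = 114 − 4·69 + 3·384 − 2·375 = 240
Policy B (G + 9, V − 74):
  G = 69 + 9 = 78
  K = 277 + 78 = 355
  V = 30 + 5·78 (−74 from intervention) = 346
  C = 114 − 4·78 + 3·355 − 2·346 = 175
Policy C (G + 19):
  G = 69 + 19 = 88
  K = 277 + 88 = 365
  V = 30 + 5·88 = 470
  C = 114 − 4·88 + 3·365 − 2·470 = -83
Comparing — Policy A: C=240, Policy B: C=175, Policy C: C=-83. Highest is 240 (Policy A).

240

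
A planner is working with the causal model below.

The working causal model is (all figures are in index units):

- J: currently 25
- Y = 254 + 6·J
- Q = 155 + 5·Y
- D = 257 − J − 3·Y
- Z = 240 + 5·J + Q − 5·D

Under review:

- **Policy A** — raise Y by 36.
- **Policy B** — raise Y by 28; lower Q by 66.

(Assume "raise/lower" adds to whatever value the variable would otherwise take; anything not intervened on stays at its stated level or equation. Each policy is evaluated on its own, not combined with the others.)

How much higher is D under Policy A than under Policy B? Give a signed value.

-24

Policy A (Y + 36):
  J = 25
  Y = 254 + 6·25 (+36 from intervention) = 440
  D = 257 − 25 − 3·440 = -1088
Policy B (Y + 28, Q − 66):
  J = 25
  Y = 254 + 6·25 (+28 from intervention) = 432
  D = 257 − 25 − 3·432 = -1064
D: -1088 − (-1064) = -24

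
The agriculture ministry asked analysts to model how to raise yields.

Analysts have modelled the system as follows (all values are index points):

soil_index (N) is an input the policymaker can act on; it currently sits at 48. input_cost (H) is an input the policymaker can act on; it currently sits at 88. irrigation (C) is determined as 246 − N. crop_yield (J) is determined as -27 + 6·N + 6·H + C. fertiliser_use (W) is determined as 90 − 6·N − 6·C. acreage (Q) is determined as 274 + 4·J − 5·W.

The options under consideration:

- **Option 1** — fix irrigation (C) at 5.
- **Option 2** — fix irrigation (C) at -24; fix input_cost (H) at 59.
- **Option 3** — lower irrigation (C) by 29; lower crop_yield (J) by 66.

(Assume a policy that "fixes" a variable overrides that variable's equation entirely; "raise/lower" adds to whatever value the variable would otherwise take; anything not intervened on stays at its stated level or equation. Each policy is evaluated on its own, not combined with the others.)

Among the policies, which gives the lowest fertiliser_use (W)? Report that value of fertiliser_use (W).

-1212

Option 1 (C := 5):
  N = 48
  C = 5
  W = 90 − 6·48 − 6·5 = -228
Option 2 (C := -24, H := 59):
  N = 48
  C = -24
  W = 90 − 6·48 − 6·(-24) = -54
Option 3 (C − 29, J − 66):
  N = 48
  C = 246 − 48 (−29 from intervention) = 169
  W = 90 − 6·48 − 6·169 = -1212
Comparing — Option 1: W=-228, Option 2: W=-54, Option 3: W=-1212. Lowest is -1212 (Option 3).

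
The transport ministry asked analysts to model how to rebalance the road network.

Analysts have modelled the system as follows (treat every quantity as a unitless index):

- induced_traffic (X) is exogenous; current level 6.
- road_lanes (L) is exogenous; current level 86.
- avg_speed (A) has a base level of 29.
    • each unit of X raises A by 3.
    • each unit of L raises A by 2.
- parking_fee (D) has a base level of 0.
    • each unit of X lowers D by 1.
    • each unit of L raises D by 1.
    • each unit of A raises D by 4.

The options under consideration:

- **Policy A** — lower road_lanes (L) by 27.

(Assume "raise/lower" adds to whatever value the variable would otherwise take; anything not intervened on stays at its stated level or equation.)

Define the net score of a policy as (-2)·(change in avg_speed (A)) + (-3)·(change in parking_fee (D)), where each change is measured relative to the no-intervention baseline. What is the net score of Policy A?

837

Baseline:
  X = 6
  L = 86
  A = 29 + 3·6 + 2·86 = 219
  D = 0 − 6 + 86 + 4·219 = 956
Policy A (L − 27):
  X = 6
  L = 86 − 27 = 59
  A = 29 + 3·6 + 2·59 = 165
  D = 0 − 6 + 59 + 4·165 = 713
ΔA = 165 − 219 = -54; ΔD = 713 − 956 = -243
Score = (-2)·(-54) + (-3)·(-243) = 837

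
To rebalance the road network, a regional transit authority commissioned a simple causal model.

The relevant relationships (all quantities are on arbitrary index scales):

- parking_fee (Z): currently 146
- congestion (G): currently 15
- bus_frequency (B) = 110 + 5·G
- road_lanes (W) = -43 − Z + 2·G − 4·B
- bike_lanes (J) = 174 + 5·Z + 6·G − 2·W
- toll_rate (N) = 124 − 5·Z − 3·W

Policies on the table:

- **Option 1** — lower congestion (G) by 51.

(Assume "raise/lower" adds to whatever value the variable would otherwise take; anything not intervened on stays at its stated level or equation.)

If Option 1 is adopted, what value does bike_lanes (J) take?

Option 1 (G − 51):
  Z = 146
  G = 15 − 51 = -36
  B = 110 + 5·(-36) = -70
  W = -43 − 146 + 2·(-36) − 4·(-70) = 19
  J = 174 + 5·146 + 6·(-36) − 2·19 = 650

650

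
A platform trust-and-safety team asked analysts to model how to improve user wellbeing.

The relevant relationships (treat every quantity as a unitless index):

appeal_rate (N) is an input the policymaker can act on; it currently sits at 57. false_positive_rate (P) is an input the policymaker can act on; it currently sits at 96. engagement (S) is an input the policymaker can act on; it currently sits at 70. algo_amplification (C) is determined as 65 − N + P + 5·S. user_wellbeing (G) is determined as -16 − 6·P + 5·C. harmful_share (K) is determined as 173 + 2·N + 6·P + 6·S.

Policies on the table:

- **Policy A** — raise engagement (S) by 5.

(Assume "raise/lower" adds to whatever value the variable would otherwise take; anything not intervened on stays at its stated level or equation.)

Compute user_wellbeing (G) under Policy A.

1803

Policy A (S + 5):
  N = 57
  P = 96
  S = 70 + 5 = 75
  C = 65 − 57 + 96 + 5·75 = 479
  G = -16 − 6·96 + 5·479 = 1803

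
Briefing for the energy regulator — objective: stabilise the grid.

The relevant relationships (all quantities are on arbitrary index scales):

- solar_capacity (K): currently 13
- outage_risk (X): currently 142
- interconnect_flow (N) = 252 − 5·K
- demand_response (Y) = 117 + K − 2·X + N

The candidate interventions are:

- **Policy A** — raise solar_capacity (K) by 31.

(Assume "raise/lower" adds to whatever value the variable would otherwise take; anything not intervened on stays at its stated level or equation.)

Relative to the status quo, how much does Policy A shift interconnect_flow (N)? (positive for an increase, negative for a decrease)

Baseline:
  K = 13
  N = 252 − 5·13 = 187
Policy A (K + 31):
  K = 13 + 31 = 44
  N = 252 − 5·44 = 32
Change in N: 32 − 187 = -155

-155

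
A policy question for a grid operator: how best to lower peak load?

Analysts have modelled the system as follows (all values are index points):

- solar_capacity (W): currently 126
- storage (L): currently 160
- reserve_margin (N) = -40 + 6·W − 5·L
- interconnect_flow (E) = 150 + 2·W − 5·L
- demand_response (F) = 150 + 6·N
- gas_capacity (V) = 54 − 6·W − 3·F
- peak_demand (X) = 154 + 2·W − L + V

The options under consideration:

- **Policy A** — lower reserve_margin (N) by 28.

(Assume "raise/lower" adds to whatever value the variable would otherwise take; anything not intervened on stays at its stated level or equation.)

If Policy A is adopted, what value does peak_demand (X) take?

Policy A (N − 28):
  W = 126
  L = 160
  N = -40 + 6·126 − 5·160 (−28 from intervention) = -112
  F = 150 + 6·(-112) = -522
  V = 54 − 6·126 − 3·(-522) = 864
  X = 154 + 2·126 − 160 + 864 = 1110

1110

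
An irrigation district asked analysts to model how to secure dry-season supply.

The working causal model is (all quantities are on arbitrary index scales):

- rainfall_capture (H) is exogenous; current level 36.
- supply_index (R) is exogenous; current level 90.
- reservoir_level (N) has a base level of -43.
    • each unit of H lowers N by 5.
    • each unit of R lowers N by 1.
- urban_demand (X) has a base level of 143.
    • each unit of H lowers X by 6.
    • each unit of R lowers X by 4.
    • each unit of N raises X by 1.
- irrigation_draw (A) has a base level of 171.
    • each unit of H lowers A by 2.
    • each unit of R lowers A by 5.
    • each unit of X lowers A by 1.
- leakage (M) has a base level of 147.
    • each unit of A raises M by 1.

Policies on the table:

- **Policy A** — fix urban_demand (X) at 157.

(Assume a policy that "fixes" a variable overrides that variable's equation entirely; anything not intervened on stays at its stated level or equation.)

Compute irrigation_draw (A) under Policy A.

Policy A (X := 157):
  H = 36
  R = 90
  N = -43 − 5·36 − 90 = -313
  X = 157
  A = 171 − 2·36 − 5·90 − 157 = -508

-508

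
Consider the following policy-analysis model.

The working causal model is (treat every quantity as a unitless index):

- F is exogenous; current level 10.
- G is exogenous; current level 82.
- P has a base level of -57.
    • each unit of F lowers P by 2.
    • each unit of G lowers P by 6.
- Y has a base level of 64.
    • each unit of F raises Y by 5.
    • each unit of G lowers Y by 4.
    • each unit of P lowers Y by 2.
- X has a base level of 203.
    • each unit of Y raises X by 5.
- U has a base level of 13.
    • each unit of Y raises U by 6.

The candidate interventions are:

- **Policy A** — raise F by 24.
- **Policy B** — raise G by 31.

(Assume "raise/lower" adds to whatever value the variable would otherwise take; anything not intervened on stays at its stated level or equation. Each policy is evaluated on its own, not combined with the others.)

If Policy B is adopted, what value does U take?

Policy B (G + 31):
  F = 10
  G = 82 + 31 = 113
  P = -57 − 2·10 − 6·113 = -755
  Y = 64 + 5·10 − 4·113 − 2·(-755) = 1172
  U = 13 + 6·1172 = 7045

7045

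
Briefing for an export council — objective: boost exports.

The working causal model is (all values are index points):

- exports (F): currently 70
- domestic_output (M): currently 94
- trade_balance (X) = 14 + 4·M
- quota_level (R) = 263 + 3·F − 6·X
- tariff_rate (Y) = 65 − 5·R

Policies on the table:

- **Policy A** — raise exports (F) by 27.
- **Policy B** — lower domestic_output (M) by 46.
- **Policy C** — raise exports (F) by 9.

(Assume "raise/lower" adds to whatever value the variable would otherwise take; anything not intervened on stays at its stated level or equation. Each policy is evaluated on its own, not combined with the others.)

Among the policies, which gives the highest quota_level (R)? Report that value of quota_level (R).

Policy A (F + 27):
  F = 70 + 27 = 97
  M = 94
  X = 14 + 4·94 = 390
  R = 263 + 3·97 − 6·390 = -1786
Policy B (M − 46):
  F = 70
  M = 94 − 46 = 48
  X = 14 + 4·48 = 206
  R = 263 + 3·70 − 6·206 = -763
Policy C (F + 9):
  F = 70 + 9 = 79
  M = 94
  X = 14 + 4·94 = 390
  R = 263 + 3·79 − 6·390 = -1840
Comparing — Policy A: R=-1786, Policy B: R=-763, Policy C: R=-1840. Highest is -763 (Policy B).

-763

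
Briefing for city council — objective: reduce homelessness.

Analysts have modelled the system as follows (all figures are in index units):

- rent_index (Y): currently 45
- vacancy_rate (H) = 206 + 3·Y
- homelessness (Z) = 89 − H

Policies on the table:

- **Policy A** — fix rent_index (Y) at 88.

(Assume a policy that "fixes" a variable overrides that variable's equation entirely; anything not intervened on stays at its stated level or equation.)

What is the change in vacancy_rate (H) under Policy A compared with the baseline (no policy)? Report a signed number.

129

Baseline:
  Y = 45
  H = 206 + 3·45 = 341
Policy A (Y := 88):
  Y = 88
  H = 206 + 3·88 = 470
Change in H: 470 − 341 = 129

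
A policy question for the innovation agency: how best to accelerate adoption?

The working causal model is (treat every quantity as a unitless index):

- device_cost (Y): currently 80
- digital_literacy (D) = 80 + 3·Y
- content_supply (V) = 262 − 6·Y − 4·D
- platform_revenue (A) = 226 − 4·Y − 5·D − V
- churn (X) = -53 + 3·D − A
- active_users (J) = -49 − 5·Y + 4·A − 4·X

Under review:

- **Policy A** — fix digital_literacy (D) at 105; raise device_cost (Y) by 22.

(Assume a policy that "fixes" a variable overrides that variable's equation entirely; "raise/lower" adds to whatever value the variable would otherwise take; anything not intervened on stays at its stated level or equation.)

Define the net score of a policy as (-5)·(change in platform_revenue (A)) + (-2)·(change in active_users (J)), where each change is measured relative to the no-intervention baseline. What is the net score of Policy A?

Baseline:
  Y = 80
  D = 80 + 3·80 = 320
  V = 262 − 6·80 − 4·320 = -1498
  A = 226 − 4·80 − 5·320 − (-1498) = -196
  X = -53 + 3·320 − (-196) = 1103
  J = -49 − 5·80 + 4·(-196) − 4·1103 = -5645
Policy A (D := 105, Y + 22):
  Y = 80 + 22 = 102
  D = 105
  V = 262 − 6·102 − 4·105 = -770
  A = 226 − 4·102 − 5·105 − (-770) = 63
  X = -53 + 3·105 − 63 = 199
  J = -49 − 5·102 + 4·63 − 4·199 = -1103
ΔA = 63 − (-196) = 259; ΔJ = -1103 − (-5645) = 4542
Score = (-5)·259 + (-2)·4542 = -10379

-10379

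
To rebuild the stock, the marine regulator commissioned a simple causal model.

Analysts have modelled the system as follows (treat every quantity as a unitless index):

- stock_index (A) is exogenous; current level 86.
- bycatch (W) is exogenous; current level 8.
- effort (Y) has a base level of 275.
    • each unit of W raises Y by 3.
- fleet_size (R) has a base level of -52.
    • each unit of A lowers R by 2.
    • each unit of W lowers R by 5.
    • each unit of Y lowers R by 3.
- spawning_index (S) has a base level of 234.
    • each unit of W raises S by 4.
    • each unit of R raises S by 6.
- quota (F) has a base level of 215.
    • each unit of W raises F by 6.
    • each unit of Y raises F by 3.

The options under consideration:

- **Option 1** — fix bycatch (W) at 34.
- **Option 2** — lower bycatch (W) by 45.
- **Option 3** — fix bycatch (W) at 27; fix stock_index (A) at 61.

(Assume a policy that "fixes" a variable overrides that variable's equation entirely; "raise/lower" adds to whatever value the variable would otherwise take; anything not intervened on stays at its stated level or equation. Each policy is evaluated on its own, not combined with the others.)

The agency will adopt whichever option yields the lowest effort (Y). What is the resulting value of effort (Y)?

Option 1 (W := 34):
  W = 34
  Y = 275 + 3·34 = 377
Option 2 (W − 45):
  W = 8 − 45 = -37
  Y = 275 + 3·(-37) = 164
Option 3 (W := 27, A := 61):
  W = 27
  Y = 275 + 3·27 = 356
Comparing — Option 1: Y=377, Option 2: Y=164, Option 3: Y=356. Lowest is 164 (Option 2).

164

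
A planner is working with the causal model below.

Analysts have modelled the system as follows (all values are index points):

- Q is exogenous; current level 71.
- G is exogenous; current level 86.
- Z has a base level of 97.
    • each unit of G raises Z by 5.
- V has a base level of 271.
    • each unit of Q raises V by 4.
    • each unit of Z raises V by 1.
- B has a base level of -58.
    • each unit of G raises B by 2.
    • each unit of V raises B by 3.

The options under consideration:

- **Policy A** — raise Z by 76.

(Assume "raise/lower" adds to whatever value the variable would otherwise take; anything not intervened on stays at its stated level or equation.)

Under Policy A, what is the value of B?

3588

Policy A (Z + 76):
  Q = 71
  G = 86
  Z = 97 + 5·86 (+76 from intervention) = 603
  V = 271 + 4·71 + 603 = 1158
  B = -58 + 2·86 + 3·1158 = 3588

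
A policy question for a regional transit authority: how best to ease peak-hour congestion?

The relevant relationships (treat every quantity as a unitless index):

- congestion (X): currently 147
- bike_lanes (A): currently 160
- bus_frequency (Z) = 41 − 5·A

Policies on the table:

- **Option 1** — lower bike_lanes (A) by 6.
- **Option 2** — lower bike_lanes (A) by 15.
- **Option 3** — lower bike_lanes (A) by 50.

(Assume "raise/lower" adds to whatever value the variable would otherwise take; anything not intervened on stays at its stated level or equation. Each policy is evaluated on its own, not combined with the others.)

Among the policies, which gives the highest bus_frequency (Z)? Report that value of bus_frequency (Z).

Option 1 (A − 6):
  A = 160 − 6 = 154
  Z = 41 − 5·154 = -729
Option 2 (A − 15):
  A = 160 − 15 = 145
  Z = 41 − 5·145 = -684
Option 3 (A − 50):
  A = 160 − 50 = 110
  Z = 41 − 5·110 = -509
Comparing — Option 1: Z=-729, Option 2: Z=-684, Option 3: Z=-509. Highest is -509 (Option 3).

-509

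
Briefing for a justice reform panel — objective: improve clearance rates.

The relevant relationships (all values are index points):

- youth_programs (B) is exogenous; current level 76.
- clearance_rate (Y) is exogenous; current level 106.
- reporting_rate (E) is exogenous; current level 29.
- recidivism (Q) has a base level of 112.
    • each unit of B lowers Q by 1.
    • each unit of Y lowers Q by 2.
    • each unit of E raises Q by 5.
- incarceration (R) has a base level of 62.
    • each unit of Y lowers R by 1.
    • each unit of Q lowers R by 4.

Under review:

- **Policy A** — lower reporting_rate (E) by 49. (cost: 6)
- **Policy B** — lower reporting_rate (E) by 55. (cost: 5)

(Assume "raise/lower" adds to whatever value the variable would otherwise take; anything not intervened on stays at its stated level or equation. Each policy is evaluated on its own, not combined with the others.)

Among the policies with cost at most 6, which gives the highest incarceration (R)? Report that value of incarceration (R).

1180

Policy A (E − 49):
  B = 76
  Y = 106
  E = 29 − 49 = -20
  Q = 112 − 76 − 2·106 + 5·(-20) = -276
  R = 62 − 106 − 4·(-276) = 1060
Policy B (E − 55):
  B = 76
  Y = 106
  E = 29 − 55 = -26
  Q = 112 − 76 − 2·106 + 5·(-26) = -306
  R = 62 − 106 − 4·(-306) = 1180
Comparing — Policy A: R=1060, Policy B: R=1180. Highest is 1180 (Policy B).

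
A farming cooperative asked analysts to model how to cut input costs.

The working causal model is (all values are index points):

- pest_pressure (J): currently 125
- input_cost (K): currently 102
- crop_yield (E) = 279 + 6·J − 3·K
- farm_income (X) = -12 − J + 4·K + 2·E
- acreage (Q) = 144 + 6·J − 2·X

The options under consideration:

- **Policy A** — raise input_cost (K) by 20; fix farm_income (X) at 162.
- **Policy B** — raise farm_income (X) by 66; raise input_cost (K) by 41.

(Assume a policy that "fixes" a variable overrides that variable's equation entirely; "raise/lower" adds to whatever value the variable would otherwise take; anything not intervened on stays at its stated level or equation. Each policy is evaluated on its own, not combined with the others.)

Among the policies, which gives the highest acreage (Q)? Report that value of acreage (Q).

Policy A (K + 20, X := 162):
  J = 125
  K = 102 + 20 = 122
  E = 279 + 6·125 − 3·122 = 663
  X = 162
  Q = 144 + 6·125 − 2·162 = 570
Policy B (X + 66, K + 41):
  J = 125
  K = 102 + 41 = 143
  E = 279 + 6·125 − 3·143 = 600
  X = -12 − 125 + 4·143 + 2·600 (+66 from intervention) = 1701
  Q = 144 + 6·125 − 2·1701 = -2508
Comparing — Policy A: Q=570, Policy B: Q=-2508. Highest is 570 (Policy A).

570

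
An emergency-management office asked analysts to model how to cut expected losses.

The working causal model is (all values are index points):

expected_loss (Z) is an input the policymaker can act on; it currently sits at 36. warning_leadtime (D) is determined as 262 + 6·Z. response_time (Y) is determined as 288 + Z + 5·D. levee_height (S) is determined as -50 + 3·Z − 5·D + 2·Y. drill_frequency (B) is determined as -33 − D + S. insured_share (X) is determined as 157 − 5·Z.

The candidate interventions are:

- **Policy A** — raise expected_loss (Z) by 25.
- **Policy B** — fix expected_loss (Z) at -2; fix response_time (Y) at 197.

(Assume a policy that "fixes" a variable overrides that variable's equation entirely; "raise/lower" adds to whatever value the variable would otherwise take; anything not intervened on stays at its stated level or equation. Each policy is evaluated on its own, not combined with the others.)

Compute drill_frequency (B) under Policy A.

3310

Policy A (Z + 25):
  Z = 36 + 25 = 61
  D = 262 + 6·61 = 628
  Y = 288 + 61 + 5·628 = 3489
  S = -50 + 3·61 − 5·628 + 2·3489 = 3971
  B = -33 − 628 + 3971 = 3310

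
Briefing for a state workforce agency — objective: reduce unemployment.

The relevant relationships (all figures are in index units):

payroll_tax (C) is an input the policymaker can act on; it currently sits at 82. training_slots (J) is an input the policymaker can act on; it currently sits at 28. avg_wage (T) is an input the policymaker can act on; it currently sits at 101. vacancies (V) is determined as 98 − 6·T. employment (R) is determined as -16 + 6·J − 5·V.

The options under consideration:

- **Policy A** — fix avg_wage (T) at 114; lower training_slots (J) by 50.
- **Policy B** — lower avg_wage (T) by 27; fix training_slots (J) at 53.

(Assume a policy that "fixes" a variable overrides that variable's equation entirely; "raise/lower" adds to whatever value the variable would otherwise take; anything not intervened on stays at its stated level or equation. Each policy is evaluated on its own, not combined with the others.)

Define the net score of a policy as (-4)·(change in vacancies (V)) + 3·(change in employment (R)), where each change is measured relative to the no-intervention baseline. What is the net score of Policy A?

Baseline:
  J = 28
  T = 101
  V = 98 − 6·101 = -508
  R = -16 + 6·28 − 5·(-508) = 2692
Policy A (T := 114, J − 50):
  J = 28 − 50 = -22
  T = 114
  V = 98 − 6·114 = -586
  R = -16 + 6·(-22) − 5·(-586) = 2782
ΔV = -586 − (-508) = -78; ΔR = 2782 − 2692 = 90
Score = (-4)·(-78) + 3·90 = 582

582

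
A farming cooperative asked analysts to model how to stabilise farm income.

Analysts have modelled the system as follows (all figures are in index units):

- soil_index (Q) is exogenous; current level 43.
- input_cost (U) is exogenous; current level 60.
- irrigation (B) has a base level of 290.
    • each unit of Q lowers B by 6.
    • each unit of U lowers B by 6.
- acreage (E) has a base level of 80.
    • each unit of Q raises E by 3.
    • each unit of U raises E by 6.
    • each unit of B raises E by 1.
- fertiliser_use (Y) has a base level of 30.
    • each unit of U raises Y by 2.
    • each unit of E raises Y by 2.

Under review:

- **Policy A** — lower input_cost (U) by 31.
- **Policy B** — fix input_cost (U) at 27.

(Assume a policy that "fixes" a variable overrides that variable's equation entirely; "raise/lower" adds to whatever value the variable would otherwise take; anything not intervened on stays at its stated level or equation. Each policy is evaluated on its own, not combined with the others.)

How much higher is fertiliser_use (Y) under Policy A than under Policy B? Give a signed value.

4

Policy A (U − 31):
  Q = 43
  U = 60 − 31 = 29
  B = 290 − 6·43 − 6·29 = -142
  E = 80 + 3·43 + 6·29 + (-142) = 241
  Y = 30 + 2·29 + 2·241 = 570
Policy B (U := 27):
  Q = 43
  U = 27
  B = 290 − 6·43 − 6·27 = -130
  E = 80 + 3·43 + 6·27 + (-130) = 241
  Y = 30 + 2·27 + 2·241 = 566
Y: 570 − 566 = 4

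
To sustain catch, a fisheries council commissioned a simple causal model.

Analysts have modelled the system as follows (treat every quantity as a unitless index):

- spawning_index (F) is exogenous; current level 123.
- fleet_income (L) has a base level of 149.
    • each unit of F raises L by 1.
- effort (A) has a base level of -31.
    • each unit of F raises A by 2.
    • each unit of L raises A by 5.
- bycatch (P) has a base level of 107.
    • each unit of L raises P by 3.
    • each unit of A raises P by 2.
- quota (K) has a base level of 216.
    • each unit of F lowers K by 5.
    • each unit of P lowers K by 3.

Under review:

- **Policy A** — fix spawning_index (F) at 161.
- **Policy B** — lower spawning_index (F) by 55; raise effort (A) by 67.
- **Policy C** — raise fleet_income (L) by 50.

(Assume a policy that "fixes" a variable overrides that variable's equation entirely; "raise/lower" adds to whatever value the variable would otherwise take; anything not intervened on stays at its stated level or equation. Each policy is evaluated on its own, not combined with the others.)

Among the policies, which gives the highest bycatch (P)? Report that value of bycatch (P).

Policy A (F := 161):
  F = 161
  L = 149 + 161 = 310
  A = -31 + 2·161 + 5·310 = 1841
  P = 107 + 3·310 + 2·1841 = 4719
Policy B (F − 55, A + 67):
  F = 123 − 55 = 68
  L = 149 + 68 = 217
  A = -31 + 2·68 + 5·217 (+67 from intervention) = 1257
  P = 107 + 3·217 + 2·1257 = 3272
Policy C (L + 50):
  F = 123
  L = 149 + 123 (+50 from intervention) = 322
  A = -31 + 2·123 + 5·322 = 1825
  P = 107 + 3·322 + 2·1825 = 4723
Comparing — Policy A: P=4719, Policy B: P=3272, Policy C: P=4723. Highest is 4723 (Policy C).

4723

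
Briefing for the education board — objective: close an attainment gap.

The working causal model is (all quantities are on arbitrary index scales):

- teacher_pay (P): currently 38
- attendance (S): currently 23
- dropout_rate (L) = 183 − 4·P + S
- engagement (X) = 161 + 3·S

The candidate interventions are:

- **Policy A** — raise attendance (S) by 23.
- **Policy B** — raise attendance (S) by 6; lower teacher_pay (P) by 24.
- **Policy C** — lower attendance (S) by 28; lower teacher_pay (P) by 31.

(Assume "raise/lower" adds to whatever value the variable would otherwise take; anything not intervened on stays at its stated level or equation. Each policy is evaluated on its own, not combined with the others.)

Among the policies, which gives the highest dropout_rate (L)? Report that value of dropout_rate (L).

156

Policy A (S + 23):
  P = 38
  S = 23 + 23 = 46
  L = 183 − 4·38 + 46 = 77
Policy B (S + 6, P − 24):
  P = 38 − 24 = 14
  S = 23 + 6 = 29
  L = 183 − 4·14 + 29 = 156
Policy C (S − 28, P − 31):
  P = 38 − 31 = 7
  S = 23 − 28 = -5
  L = 183 − 4·7 + (-5) = 150
Comparing — Policy A: L=77, Policy B: L=156, Policy C: L=150. Highest is 156 (Policy B).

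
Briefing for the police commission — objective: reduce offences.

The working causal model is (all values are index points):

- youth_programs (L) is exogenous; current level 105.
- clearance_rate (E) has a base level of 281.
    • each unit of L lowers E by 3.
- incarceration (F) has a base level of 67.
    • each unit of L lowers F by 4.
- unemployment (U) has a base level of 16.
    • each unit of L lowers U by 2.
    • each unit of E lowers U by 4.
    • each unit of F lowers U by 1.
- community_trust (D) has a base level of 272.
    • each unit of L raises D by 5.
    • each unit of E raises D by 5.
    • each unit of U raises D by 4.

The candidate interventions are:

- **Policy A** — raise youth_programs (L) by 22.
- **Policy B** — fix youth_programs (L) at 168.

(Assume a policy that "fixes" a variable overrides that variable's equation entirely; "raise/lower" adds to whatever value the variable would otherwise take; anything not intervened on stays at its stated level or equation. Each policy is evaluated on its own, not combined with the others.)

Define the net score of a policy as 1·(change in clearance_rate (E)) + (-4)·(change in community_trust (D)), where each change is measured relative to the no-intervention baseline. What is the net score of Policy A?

-4114

Baseline:
  L = 105
  E = 281 − 3·105 = -34
  F = 67 − 4·105 = -353
  U = 16 − 2·105 − 4·(-34) − (-353) = 295
  D = 272 + 5·105 + 5·(-34) + 4·295 = 1807
Policy A (L + 22):
  L = 105 + 22 = 127
  E = 281 − 3·127 = -100
  F = 67 − 4·127 = -441
  U = 16 − 2·127 − 4·(-100) − (-441) = 603
  D = 272 + 5·127 + 5·(-100) + 4·603 = 2819
ΔE = -100 − (-34) = -66; ΔD = 2819 − 1807 = 1012
Score = 1·(-66) + (-4)·1012 = -4114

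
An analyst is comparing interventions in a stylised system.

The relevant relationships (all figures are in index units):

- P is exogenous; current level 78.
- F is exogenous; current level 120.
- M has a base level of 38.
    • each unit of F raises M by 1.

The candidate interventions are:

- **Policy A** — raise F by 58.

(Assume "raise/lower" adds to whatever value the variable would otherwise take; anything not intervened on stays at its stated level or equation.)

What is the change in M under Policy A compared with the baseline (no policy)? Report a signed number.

58

Baseline:
  F = 120
  M = 38 + 120 = 158
Policy A (F + 58):
  F = 120 + 58 = 178
  M = 38 + 178 = 216
Change in M: 216 − 158 = 58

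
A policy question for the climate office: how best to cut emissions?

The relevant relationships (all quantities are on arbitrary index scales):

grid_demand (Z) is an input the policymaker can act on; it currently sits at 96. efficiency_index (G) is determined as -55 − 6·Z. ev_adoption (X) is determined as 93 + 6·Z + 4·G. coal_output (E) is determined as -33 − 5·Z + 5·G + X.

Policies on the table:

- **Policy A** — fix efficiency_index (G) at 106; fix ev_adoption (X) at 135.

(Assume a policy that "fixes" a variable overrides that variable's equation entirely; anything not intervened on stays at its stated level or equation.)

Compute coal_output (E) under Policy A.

Policy A (G := 106, X := 135):
  Z = 96
  G = 106
  X = 135
  E = -33 − 5·96 + 5·106 + 135 = 152

152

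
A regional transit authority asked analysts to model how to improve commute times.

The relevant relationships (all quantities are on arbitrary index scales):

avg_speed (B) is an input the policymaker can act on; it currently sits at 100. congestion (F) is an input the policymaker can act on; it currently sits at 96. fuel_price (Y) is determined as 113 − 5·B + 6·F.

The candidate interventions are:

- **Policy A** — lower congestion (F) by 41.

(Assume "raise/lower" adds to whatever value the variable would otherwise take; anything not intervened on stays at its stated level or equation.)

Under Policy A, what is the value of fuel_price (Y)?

Policy A (F − 41):
  B = 100
  F = 96 − 41 = 55
  Y = 113 − 5·100 + 6·55 = -57

-57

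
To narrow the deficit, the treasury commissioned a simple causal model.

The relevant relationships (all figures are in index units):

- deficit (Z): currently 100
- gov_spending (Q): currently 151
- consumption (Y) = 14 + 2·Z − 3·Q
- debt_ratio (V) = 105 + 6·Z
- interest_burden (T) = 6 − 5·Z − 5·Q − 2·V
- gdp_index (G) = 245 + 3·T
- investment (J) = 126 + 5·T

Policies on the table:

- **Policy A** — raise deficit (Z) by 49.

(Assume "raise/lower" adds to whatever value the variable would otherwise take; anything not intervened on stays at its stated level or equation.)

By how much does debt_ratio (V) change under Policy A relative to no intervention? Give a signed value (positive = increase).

294

Baseline:
  Z = 100
  V = 105 + 6·100 = 705
Policy A (Z + 49):
  Z = 100 + 49 = 149
  V = 105 + 6·149 = 999
Change in V: 999 − 705 = 294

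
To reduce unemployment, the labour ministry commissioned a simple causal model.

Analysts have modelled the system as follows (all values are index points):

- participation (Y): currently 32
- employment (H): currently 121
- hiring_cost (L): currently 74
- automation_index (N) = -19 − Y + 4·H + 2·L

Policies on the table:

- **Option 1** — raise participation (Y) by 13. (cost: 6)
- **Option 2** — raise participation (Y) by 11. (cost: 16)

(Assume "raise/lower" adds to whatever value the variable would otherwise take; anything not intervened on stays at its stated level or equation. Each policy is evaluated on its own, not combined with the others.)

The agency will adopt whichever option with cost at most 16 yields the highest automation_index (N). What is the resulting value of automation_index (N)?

570

Option 1 (Y + 13):
  Y = 32 + 13 = 45
  H = 121
  L = 74
  N = -19 − 45 + 4·121 + 2·74 = 568
Option 2 (Y + 11):
  Y = 32 + 11 = 43
  H = 121
  L = 74
  N = -19 − 43 + 4·121 + 2·74 = 570
Comparing — Option 1: N=568, Option 2: N=570. Highest is 570 (Option 2).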